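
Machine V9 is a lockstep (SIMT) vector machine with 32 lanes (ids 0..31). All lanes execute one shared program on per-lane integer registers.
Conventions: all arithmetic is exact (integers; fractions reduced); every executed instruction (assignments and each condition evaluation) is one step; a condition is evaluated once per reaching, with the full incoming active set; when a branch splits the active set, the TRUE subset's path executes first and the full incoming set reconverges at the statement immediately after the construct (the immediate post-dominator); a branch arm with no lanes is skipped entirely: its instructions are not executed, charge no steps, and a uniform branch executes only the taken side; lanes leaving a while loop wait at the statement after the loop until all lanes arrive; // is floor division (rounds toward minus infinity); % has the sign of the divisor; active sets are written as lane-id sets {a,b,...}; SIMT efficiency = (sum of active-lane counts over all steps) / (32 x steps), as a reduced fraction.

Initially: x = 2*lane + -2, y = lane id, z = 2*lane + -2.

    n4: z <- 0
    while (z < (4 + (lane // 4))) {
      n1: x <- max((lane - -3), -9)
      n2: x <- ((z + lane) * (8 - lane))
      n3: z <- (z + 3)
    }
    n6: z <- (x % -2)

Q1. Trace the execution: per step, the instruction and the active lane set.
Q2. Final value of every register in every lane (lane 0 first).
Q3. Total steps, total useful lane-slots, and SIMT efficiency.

step 0: z <- 0                       {0,1,2,3,4,5,6,7,8,9,10,11,12,13,14,15,16,17,18,19,20,21,22,23,24,25,26,27,28,29,30,31}
step 1: eval (z < (4 + (lane // 4))) {0,1,2,3,4,5,6,7,8,9,10,11,12,13,14,15,16,17,18,19,20,21,22,23,24,25,26,27,28,29,30,31}
step 2: x <- max((lane - -3), -9)    {0,1,2,3,4,5,6,7,8,9,10,11,12,13,14,15,16,17,18,19,20,21,22,23,24,25,26,27,28,29,30,31}
step 3: x <- ((z + lane) * (8 - lane)) {0,1,2,3,4,5,6,7,8,9,10,11,12,13,14,15,16,17,18,19,20,21,22,23,24,25,26,27,28,29,30,31}
step 4: z <- (z + 3)                 {0,1,2,3,4,5,6,7,8,9,10,11,12,13,14,15,16,17,18,19,20,21,22,23,24,25,26,27,28,29,30,31}
step 5: eval (z < (4 + (lane // 4))) {0,1,2,3,4,5,6,7,8,9,10,11,12,13,14,15,16,17,18,19,20,21,22,23,24,25,26,27,28,29,30,31}
step 6: x <- max((lane - -3), -9)    {0,1,2,3,4,5,6,7,8,9,10,11,12,13,14,15,16,17,18,19,20,21,22,23,24,25,26,27,28,29,30,31}
step 7: x <- ((z + lane) * (8 - lane)) {0,1,2,3,4,5,6,7,8,9,10,11,12,13,14,15,16,17,18,19,20,21,22,23,24,25,26,27,28,29,30,31}
step 8: z <- (z + 3)                 {0,1,2,3,4,5,6,7,8,9,10,11,12,13,14,15,16,17,18,19,20,21,22,23,24,25,26,27,28,29,30,31}
step 9: eval (z < (4 + (lane // 4))) {0,1,2,3,4,5,6,7,8,9,10,11,12,13,14,15,16,17,18,19,20,21,22,23,24,25,26,27,28,29,30,31}
step 10: x <- max((lane - -3), -9)    {12,13,14,15,16,17,18,19,20,21,22,23,24,25,26,27,28,29,30,31}
step 11: x <- ((z + lane) * (8 - lane)) {12,13,14,15,16,17,18,19,20,21,22,23,24,25,26,27,28,29,30,31}
step 12: z <- (z + 3)                 {12,13,14,15,16,17,18,19,20,21,22,23,24,25,26,27,28,29,30,31}
step 13: eval (z < (4 + (lane // 4))) {12,13,14,15,16,17,18,19,20,21,22,23,24,25,26,27,28,29,30,31}
step 14: x <- max((lane - -3), -9)    {24,25,26,27,28,29,30,31}
step 15: x <- ((z + lane) * (8 - lane)) {24,25,26,27,28,29,30,31}
step 16: z <- (z + 3)                 {24,25,26,27,28,29,30,31}
step 17: eval (z < (4 + (lane // 4))) {24,25,26,27,28,29,30,31}
step 18: z <- (x % -2)                {0,1,2,3,4,5,6,7,8,9,10,11,12,13,14,15,16,17,18,19,20,21,22,23,24,25,26,27,28,29,30,31}

Answer: 19 steps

x: 24,28,30,30,28,24,18,10,0,-12,-26,-42,-72,-95,-120,-147,-176,-207,-240,-275,-312,-351,-392,-435,-528,-578,-630,-684,-740,-798,-858,-920
y: 0,1,2,3,4,5,6,7,8,9,10,11,12,13,14,15,16,17,18,19,20,21,22,23,24,25,26,27,28,29,30,31
z: 0,0,0,0,0,0,0,0,0,0,0,0,0,-1,0,-1,0,-1,0,-1,0,-1,0,-1,0,0,0,0,0,0,0,0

steps = 19; useful = 464; efficiency = 464/608 = 29/38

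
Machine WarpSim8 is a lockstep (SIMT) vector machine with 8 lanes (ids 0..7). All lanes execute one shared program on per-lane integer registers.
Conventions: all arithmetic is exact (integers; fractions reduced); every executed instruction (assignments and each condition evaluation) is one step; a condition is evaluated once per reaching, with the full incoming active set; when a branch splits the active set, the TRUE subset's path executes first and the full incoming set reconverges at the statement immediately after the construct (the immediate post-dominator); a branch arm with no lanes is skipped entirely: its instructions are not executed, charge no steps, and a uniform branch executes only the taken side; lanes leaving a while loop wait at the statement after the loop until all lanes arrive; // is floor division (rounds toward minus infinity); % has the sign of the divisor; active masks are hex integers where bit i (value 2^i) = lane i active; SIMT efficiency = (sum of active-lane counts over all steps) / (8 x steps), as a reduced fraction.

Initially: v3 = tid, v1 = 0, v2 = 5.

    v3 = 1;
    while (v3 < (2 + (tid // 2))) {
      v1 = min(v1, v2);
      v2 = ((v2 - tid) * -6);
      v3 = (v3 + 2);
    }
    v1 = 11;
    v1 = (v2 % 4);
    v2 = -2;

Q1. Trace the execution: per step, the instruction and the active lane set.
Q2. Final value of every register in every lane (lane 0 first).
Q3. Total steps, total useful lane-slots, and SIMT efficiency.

step 0: v3 <- 1                      0xff
step 1: eval (v3 < (2 + (tid // 2))) 0xff
step 2: v1 <- min(v1, v2)            0xff
step 3: v2 <- ((v2 - tid) * -6)      0xff
step 4: v3 <- (v3 + 2)               0xff
step 5: eval (v3 < (2 + (tid // 2))) 0xff
step 6: v1 <- min(v1, v2)            0xf0
step 7: v2 <- ((v2 - tid) * -6)      0xf0
step 8: v3 <- (v3 + 2)               0xf0
step 9: eval (v3 < (2 + (tid // 2))) 0xf0
step 10: v1 <- 11                     0xff
step 11: v1 <- (v2 % 4)               0xff
step 12: v2 <- -2                     0xff

Answer: 13 steps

v3: 3,3,3,3,5,5,5,5
v1: 2,0,2,0,0,2,0,2
v2: -2,-2,-2,-2,-2,-2,-2,-2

steps = 13; useful = 88; efficiency = 88/104 = 11/13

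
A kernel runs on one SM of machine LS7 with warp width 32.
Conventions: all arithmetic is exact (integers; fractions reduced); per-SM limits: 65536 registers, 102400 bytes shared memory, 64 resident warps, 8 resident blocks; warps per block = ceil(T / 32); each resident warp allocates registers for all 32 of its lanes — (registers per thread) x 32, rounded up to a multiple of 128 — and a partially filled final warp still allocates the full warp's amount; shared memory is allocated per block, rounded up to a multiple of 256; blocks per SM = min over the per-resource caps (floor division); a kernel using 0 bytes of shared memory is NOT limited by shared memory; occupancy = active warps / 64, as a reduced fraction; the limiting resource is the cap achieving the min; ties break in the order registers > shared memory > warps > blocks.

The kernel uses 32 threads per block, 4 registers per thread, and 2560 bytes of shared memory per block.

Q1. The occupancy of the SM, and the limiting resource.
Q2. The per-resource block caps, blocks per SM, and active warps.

Answer: occupancy 1/8, limited by blocks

registers: 512 blocks
shared memory: 40 blocks
warps: 64 blocks
blocks: 8 blocks

Answer: 8 blocks, 8 active warps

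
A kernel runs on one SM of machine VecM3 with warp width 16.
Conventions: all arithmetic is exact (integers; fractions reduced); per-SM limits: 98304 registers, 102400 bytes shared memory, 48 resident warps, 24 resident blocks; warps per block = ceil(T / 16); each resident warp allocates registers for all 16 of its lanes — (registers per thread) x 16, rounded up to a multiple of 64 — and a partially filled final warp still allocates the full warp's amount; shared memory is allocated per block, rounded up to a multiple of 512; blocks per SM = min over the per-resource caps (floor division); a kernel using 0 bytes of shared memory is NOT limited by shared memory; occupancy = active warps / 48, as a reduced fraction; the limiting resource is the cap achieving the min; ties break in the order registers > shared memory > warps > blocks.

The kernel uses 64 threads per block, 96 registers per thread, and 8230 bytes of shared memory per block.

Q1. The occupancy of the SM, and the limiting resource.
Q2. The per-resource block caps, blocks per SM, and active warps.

Answer: occupancy 11/12, limited by shared memory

registers: 16 blocks
shared memory: 11 blocks
warps: 12 blocks
blocks: 24 blocks

Answer: 11 blocks, 44 active warps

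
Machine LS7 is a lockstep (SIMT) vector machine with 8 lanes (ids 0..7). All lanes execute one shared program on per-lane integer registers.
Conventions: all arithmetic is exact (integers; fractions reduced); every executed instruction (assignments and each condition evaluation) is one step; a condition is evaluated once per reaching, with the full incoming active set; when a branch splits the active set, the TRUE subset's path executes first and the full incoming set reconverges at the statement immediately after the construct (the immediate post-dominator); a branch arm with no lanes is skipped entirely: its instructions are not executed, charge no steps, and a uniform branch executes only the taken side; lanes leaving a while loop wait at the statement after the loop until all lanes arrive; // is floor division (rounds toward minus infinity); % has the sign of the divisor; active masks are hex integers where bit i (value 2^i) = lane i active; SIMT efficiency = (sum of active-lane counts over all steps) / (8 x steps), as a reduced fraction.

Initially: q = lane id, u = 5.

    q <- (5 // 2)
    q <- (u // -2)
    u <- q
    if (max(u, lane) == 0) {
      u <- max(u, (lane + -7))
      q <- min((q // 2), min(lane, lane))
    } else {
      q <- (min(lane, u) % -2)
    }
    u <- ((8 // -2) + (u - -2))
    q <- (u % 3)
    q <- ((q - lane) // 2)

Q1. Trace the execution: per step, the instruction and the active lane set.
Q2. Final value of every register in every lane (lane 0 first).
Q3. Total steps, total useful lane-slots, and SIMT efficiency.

step 0: q <- (5 // 2)                0xff
step 1: q <- (u // -2)               0xff
step 2: u <- q                       0xff
step 3: eval (max(u, lane) == 0)     0xff
step 4: u <- max(u, (lane + -7))     0x01
step 5: q <- min((q // 2), min(lane, lane)) 0x01
step 6: q <- (min(lane, u) % -2)     0xfe
step 7: u <- ((8 // -2) + (u - -2))  0xff
step 8: q <- (u % 3)                 0xff
step 9: q <- ((q - lane) // 2)       0xff

Answer: 10 steps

q: 0,0,-1,-1,-2,-2,-3,-3
u: -5,-5,-5,-5,-5,-5,-5,-5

steps = 10; useful = 65; efficiency = 65/80 = 13/16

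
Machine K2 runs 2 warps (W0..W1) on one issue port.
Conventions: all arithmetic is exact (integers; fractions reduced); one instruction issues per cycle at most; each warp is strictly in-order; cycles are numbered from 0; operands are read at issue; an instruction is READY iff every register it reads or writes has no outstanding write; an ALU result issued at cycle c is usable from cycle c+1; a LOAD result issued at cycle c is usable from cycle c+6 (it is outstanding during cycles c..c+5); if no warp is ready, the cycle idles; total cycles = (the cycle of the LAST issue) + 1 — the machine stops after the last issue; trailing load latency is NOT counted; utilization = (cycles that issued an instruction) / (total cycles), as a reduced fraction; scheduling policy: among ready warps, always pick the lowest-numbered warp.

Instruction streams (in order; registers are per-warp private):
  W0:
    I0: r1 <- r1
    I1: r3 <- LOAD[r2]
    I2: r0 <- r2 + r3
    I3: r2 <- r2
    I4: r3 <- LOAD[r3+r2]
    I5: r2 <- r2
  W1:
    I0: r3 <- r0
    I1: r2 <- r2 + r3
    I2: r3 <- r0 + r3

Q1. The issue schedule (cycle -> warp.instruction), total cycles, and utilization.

cycle 0: W0.I0
cycle 1: W0.I1
cycle 2: W1.I0
cycle 3: W1.I1
cycle 4: W1.I2
cycle 5: idle
cycle 6: idle
cycle 7: W0.I2
cycle 8: W0.I3
cycle 9: W0.I4
cycle 10: W0.I5

Answer: 11 cycles, utilization 9/11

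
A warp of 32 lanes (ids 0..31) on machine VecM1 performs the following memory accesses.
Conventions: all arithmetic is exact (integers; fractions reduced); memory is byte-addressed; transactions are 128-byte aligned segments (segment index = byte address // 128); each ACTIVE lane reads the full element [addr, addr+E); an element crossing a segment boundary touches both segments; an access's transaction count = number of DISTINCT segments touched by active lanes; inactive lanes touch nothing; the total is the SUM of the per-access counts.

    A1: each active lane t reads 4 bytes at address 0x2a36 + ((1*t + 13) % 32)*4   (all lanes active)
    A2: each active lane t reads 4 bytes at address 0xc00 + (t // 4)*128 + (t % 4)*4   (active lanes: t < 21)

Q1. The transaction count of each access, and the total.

A1: 2 transactions
A2: 6 transactions

Answer: 2,6; total 8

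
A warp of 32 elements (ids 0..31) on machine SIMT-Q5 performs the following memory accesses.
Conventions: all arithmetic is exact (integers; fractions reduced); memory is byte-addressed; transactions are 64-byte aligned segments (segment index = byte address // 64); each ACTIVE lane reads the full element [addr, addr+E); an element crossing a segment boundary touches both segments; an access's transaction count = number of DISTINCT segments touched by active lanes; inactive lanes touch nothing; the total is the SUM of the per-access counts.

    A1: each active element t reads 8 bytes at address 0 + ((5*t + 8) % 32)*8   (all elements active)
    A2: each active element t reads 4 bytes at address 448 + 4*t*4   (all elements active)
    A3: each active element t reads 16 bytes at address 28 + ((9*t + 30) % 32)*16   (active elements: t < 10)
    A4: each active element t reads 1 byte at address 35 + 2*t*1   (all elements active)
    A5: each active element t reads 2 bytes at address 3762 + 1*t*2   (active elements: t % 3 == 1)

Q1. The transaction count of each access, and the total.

A1: 4 transactions
A2: 8 transactions
A3: 9 transactions
A4: 2 transactions
A5: 2 transactions

Answer: 4,8,9,2,2; total 25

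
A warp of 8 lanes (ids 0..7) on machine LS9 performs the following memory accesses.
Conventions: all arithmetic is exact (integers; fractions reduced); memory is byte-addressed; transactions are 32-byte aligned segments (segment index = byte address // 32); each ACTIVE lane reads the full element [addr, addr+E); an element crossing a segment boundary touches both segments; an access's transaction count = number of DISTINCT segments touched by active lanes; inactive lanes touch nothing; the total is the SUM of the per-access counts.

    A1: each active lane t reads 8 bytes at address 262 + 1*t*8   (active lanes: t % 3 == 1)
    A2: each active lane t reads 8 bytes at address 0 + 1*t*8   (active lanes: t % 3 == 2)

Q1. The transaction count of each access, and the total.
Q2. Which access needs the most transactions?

A1: 3 transactions
A2: 2 transactions

Answer: 3,2; total 5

Answer: A1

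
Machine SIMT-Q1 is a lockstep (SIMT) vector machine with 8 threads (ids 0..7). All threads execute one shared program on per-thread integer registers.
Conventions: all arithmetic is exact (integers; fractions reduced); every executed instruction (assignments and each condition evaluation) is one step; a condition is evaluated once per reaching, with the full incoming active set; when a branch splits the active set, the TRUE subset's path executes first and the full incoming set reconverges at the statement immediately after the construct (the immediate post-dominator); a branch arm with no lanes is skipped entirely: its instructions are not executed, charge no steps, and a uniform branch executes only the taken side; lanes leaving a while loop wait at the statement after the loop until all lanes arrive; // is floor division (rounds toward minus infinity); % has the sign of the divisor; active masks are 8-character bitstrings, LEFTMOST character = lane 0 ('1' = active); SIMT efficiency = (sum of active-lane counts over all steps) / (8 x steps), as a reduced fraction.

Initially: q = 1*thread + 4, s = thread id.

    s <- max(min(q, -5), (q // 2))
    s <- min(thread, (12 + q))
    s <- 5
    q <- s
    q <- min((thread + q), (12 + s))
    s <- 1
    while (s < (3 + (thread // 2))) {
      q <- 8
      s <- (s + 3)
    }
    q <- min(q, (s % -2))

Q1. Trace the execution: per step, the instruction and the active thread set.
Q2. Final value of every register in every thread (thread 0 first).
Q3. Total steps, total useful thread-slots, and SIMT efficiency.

step 0: s <- max(min(q, -5), (q // 2)) 11111111
step 1: s <- min(thread, (12 + q))   11111111
step 2: s <- 5                       11111111
step 3: q <- s                       11111111
step 4: q <- min((thread + q), (12 + s)) 11111111
step 5: s <- 1                       11111111
step 6: eval (s < (3 + (thread // 2))) 11111111
step 7: q <- 8                       11111111
step 8: s <- (s + 3)                 11111111
step 9: eval (s < (3 + (thread // 2))) 11111111
step 10: q <- 8                       00001111
step 11: s <- (s + 3)                 00001111
step 12: eval (s < (3 + (thread // 2))) 00001111
step 13: q <- min(q, (s % -2))        11111111

Answer: 14 steps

q: 0,0,0,0,-1,-1,-1,-1
s: 4,4,4,4,7,7,7,7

steps = 14; useful = 100; efficiency = 100/112 = 25/28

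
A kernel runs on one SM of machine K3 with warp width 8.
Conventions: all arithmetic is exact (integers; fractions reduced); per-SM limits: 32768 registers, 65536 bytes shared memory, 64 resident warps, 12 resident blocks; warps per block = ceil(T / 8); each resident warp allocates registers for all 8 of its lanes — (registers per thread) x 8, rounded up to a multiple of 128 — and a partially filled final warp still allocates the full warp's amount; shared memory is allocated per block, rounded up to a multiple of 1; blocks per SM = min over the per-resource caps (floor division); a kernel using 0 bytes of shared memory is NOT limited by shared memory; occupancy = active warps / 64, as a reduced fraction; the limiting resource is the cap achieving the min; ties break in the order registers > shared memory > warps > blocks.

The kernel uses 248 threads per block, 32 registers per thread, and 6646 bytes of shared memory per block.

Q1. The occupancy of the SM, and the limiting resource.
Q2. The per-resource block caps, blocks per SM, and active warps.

Answer: occupancy 31/32, limited by warps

registers: 4 blocks
shared memory: 9 blocks
warps: 2 blocks
blocks: 12 blocks

Answer: 2 blocks, 62 active warps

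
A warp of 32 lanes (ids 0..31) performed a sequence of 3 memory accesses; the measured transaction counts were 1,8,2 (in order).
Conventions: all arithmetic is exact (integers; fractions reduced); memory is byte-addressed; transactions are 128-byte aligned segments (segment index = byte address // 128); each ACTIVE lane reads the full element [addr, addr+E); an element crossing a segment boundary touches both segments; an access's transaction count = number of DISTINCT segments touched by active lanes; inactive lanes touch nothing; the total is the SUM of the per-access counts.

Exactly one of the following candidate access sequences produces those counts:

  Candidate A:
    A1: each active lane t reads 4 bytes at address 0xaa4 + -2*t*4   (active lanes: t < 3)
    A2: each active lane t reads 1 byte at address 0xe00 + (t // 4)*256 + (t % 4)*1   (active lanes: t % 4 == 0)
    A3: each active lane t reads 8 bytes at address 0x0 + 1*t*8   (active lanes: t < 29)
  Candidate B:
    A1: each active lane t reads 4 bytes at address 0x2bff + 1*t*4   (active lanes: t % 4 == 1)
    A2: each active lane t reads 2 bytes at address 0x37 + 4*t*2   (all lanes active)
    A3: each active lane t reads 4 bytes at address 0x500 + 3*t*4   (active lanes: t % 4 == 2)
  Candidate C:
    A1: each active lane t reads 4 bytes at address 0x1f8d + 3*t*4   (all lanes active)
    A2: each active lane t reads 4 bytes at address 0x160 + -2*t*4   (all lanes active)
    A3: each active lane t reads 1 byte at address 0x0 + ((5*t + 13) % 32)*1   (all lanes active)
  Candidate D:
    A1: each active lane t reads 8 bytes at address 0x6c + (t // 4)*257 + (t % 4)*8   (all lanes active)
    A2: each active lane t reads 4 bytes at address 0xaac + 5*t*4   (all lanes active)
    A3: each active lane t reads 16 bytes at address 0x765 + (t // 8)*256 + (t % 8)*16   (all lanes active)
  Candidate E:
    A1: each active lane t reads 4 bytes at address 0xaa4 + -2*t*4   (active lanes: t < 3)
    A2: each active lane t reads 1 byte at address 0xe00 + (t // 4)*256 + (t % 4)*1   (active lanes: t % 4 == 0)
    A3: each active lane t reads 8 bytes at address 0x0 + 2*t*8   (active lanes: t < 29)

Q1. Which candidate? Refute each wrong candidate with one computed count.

B: A2 gives 3 transactions, not 8
C: A1 gives 4 transactions, not 1
D: A1 gives 16 transactions, not 1
E: A3 gives 4 transactions, not 2
A: all counts match (1,8,2)

Answer: A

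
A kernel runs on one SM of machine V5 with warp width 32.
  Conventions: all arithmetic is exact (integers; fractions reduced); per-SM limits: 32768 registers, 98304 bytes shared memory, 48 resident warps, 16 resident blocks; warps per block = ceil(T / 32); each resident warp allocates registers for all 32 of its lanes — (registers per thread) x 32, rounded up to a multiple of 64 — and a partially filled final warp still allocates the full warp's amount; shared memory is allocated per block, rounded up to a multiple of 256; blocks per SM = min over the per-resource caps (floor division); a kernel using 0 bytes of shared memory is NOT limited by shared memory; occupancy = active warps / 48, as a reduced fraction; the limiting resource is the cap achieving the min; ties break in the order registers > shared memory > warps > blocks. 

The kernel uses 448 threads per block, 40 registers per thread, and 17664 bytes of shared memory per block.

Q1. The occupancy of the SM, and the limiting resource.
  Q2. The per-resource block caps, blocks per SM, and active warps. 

Answer: occupancy 7/24, limited by registers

registers: 1 block
shared memory: 5 blocks
warps: 3 blocks
blocks: 16 blocks

Answer: 1 block, 14 active warps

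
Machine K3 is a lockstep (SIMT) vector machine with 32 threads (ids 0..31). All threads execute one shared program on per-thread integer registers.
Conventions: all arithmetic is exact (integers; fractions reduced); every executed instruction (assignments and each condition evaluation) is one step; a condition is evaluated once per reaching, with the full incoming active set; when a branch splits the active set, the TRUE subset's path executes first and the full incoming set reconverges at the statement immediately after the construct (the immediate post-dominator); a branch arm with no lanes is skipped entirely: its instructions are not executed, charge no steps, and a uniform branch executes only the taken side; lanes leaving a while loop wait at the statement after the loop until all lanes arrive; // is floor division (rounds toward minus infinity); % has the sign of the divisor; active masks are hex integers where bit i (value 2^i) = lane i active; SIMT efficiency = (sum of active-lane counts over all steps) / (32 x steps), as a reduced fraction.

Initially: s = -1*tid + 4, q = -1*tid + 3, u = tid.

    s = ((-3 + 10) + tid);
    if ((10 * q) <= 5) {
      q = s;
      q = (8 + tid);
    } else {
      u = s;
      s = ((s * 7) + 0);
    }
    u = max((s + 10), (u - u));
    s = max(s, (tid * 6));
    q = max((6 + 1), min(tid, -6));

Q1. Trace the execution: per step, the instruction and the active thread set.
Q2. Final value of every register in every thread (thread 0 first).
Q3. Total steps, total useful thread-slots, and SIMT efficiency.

step 0: s <- ((-3 + 10) + tid)       0xffffffff
step 1: eval ((10 * q) <= 5)         0xffffffff
step 2: q <- s                       0xfffffff8
step 3: q <- (8 + tid)               0xfffffff8
step 4: u <- s                       0x00000007
step 5: s <- ((s * 7) + 0)           0x00000007
step 6: u <- max((s + 10), (u - u))  0xffffffff
step 7: s <- max(s, (tid * 6))       0xffffffff
step 8: q <- max((6 + 1), min(tid, -6)) 0xffffffff

Answer: 9 steps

s: 49,56,63,18,24,30,36,42,48,54,60,66,72,78,84,90,96,102,108,114,120,126,132,138,144,150,156,162,168,174,180,186
q: 7,7,7,7,7,7,7,7,7,7,7,7,7,7,7,7,7,7,7,7,7,7,7,7,7,7,7,7,7,7,7,7
u: 59,66,73,20,21,22,23,24,25,26,27,28,29,30,31,32,33,34,35,36,37,38,39,40,41,42,43,44,45,46,47,48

steps = 9; useful = 224; efficiency = 224/288 = 7/9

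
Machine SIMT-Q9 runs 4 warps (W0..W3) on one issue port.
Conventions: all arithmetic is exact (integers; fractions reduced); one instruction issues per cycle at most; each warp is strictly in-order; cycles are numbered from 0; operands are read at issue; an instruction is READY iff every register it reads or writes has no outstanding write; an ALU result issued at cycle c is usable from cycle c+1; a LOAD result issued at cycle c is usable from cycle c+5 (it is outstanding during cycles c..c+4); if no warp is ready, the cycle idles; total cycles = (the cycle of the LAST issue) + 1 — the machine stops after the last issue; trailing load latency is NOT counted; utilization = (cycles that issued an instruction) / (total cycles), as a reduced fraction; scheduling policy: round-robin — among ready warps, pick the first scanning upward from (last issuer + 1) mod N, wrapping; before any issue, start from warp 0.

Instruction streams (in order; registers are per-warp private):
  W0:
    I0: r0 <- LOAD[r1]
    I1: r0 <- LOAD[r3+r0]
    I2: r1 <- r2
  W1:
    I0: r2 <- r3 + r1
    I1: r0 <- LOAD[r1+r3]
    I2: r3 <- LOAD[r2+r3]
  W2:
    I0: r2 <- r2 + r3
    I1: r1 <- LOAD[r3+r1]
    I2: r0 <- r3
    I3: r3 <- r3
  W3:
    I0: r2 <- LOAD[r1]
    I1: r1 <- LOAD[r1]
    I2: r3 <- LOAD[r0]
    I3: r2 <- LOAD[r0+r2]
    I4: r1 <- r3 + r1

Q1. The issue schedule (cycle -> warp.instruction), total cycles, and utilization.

cycle 0: W0.I0
cycle 1: W1.I0
cycle 2: W2.I0
cycle 3: W3.I0
cycle 4: W1.I1
cycle 5: W2.I1
cycle 6: W3.I1
cycle 7: W0.I1
cycle 8: W1.I2
cycle 9: W2.I2
cycle 10: W3.I2
cycle 11: W0.I2
cycle 12: W2.I3
cycle 13: W3.I3
cycle 14: idle
cycle 15: W3.I4

Answer: 16 cycles, utilization 15/16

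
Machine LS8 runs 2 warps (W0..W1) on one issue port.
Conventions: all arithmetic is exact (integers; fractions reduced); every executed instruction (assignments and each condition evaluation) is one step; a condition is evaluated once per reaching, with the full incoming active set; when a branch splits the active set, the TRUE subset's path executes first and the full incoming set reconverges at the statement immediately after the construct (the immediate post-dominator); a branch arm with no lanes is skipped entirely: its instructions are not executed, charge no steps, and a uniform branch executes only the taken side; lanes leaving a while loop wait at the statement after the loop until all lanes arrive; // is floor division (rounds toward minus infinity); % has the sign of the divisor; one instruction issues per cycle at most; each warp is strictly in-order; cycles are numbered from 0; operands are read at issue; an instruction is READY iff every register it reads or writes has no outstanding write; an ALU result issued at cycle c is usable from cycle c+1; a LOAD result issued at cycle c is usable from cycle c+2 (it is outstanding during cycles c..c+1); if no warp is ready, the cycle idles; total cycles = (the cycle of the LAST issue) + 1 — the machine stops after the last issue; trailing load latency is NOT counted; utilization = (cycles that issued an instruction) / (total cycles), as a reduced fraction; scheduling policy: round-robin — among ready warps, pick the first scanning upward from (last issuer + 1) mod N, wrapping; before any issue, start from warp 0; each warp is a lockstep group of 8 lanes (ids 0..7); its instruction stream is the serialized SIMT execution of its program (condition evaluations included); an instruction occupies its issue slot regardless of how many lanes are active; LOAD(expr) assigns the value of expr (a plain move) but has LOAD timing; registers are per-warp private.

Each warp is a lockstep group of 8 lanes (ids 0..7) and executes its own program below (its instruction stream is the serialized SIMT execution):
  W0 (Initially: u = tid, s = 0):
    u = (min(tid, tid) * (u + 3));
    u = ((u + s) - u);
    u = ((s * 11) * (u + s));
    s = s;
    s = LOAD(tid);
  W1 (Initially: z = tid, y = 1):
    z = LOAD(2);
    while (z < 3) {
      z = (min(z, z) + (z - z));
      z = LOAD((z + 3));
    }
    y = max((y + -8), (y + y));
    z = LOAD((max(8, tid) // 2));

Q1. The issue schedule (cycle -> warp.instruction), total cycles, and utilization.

cycle 0: W0.I0
cycle 1: W1.I0
cycle 2: W0.I1
cycle 3: W1.I1
cycle 4: W0.I2
cycle 5: W1.I2
cycle 6: W0.I3
cycle 7: W1.I3
cycle 8: W0.I4
cycle 9: W1.I4
cycle 10: W1.I5
cycle 11: W1.I6

Answer: 12 cycles, utilization 1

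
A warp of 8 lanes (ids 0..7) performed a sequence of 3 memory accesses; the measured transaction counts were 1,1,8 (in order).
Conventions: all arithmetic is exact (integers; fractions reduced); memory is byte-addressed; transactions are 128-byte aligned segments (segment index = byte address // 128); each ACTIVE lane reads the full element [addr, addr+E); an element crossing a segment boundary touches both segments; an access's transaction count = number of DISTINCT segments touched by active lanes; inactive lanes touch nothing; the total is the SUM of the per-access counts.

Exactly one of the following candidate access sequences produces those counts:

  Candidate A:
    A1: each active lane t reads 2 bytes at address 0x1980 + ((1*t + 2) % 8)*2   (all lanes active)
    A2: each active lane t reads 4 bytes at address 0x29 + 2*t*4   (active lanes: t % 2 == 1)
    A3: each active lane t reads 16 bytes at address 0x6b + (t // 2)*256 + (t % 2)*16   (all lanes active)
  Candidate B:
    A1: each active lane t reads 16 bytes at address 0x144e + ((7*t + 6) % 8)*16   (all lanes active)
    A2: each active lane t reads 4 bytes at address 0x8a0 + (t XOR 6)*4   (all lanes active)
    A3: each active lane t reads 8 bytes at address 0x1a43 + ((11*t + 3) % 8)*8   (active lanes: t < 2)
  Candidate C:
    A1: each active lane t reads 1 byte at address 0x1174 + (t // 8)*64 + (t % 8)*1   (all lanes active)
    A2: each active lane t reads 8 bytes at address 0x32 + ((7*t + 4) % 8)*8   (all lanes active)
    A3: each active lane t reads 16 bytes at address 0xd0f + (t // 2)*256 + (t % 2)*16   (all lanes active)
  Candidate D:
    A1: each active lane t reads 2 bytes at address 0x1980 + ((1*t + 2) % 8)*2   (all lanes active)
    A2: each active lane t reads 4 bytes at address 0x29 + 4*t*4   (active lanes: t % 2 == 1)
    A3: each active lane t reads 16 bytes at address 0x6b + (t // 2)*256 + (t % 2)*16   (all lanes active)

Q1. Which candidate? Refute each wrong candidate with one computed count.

B: A1 gives 2 transactions, not 1
C: A3 gives 4 transactions, not 8
D: A2 gives 2 transactions, not 1
A: all counts match (1,1,8)

Answer: A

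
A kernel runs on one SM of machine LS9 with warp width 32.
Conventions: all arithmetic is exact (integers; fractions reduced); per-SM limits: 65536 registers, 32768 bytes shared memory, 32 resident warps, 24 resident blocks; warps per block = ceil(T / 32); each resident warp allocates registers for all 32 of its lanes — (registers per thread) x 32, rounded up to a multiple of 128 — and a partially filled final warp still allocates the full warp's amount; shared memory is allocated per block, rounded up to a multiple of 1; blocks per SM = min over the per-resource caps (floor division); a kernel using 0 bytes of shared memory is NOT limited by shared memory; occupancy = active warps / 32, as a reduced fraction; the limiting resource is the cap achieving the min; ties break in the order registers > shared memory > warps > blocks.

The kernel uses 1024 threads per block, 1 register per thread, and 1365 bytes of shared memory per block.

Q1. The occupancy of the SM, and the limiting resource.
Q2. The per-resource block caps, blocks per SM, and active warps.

Answer: occupancy 1, limited by warps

registers: 16 blocks
shared memory: 24 blocks
warps: 1 block
blocks: 24 blocks

Answer: 1 block, 32 active warps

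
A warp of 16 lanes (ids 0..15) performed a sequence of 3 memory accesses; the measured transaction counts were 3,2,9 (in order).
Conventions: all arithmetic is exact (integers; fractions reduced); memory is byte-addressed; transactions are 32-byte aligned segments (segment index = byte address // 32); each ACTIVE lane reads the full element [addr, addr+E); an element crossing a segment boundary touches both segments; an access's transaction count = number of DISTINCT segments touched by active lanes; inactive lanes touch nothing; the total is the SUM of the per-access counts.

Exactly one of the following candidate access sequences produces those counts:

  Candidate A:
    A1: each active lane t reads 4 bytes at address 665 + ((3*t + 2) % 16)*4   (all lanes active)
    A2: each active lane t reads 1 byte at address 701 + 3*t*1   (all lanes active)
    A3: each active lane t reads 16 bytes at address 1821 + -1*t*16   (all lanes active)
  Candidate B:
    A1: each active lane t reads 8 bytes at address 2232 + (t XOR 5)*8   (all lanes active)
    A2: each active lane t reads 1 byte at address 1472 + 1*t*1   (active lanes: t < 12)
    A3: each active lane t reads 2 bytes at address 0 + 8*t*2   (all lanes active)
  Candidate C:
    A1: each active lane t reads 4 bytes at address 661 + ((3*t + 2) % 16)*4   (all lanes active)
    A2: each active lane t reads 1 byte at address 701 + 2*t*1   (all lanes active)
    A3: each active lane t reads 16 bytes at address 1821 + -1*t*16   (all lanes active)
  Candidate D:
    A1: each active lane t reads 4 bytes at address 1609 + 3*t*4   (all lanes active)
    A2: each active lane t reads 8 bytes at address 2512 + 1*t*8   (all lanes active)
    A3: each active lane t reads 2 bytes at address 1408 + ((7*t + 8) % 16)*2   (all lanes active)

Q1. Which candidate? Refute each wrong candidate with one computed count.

A: A2 gives 3 transactions, not 2
B: A1 gives 5 transactions, not 3
D: A1 gives 7 transactions, not 3
C: all counts match (3,2,9)

Answer: C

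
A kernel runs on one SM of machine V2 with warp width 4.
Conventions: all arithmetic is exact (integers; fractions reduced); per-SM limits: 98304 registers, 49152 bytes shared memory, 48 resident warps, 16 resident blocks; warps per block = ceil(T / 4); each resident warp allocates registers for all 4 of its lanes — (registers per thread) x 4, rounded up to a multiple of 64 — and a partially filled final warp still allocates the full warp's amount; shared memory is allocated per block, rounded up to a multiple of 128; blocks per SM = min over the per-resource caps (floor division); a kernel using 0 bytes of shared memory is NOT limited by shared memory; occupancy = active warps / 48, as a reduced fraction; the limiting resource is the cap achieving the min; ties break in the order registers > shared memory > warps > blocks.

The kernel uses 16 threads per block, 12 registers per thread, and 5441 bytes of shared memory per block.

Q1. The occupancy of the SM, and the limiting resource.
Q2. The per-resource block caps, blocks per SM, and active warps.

Answer: occupancy 2/3, limited by shared memory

registers: 384 blocks
shared memory: 8 blocks
warps: 12 blocks
blocks: 16 blocks

Answer: 8 blocks, 32 active warps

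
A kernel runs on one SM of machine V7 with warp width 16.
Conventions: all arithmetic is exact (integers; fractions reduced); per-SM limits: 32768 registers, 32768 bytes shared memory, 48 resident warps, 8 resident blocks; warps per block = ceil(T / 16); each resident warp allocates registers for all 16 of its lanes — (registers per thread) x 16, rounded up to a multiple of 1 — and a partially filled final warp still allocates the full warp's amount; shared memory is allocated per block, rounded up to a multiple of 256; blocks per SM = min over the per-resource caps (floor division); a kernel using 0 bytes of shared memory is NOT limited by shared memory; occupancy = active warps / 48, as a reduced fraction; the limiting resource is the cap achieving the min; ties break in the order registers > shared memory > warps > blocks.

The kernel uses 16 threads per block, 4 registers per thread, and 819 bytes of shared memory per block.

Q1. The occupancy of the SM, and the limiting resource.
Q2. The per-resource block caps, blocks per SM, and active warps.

Answer: occupancy 1/6, limited by blocks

registers: 512 blocks
shared memory: 32 blocks
warps: 48 blocks
blocks: 8 blocks

Answer: 8 blocks, 8 active warps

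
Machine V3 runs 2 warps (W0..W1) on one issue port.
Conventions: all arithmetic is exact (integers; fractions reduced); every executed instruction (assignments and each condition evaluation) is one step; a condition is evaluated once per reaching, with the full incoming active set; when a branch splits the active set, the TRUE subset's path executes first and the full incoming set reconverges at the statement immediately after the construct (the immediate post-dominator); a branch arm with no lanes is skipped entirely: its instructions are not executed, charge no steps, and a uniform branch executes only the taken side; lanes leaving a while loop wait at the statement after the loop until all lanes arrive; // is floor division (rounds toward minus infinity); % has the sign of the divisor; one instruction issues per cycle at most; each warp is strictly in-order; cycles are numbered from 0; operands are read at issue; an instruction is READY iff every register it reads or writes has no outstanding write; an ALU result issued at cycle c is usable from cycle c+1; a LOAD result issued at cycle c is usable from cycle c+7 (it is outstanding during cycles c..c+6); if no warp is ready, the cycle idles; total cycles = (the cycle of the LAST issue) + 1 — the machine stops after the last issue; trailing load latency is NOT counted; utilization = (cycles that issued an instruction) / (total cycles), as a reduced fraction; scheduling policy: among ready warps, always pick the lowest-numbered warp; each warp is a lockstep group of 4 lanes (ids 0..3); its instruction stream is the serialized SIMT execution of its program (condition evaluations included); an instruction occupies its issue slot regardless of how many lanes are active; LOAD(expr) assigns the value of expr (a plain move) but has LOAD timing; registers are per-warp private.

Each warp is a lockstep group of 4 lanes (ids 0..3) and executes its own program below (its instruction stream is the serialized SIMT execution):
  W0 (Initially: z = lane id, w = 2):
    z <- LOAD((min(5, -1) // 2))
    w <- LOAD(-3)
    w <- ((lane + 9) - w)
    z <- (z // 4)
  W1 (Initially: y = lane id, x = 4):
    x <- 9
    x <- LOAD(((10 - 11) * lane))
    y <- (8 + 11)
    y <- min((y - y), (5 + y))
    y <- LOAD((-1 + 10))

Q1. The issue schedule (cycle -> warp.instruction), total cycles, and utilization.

cycle 0: W0.I0
cycle 1: W0.I1
cycle 2: W1.I0
cycle 3: W1.I1
cycle 4: W1.I2
cycle 5: W1.I3
cycle 6: W1.I4
cycle 7: idle
cycle 8: W0.I2
cycle 9: W0.I3

Answer: 10 cycles, utilization 9/10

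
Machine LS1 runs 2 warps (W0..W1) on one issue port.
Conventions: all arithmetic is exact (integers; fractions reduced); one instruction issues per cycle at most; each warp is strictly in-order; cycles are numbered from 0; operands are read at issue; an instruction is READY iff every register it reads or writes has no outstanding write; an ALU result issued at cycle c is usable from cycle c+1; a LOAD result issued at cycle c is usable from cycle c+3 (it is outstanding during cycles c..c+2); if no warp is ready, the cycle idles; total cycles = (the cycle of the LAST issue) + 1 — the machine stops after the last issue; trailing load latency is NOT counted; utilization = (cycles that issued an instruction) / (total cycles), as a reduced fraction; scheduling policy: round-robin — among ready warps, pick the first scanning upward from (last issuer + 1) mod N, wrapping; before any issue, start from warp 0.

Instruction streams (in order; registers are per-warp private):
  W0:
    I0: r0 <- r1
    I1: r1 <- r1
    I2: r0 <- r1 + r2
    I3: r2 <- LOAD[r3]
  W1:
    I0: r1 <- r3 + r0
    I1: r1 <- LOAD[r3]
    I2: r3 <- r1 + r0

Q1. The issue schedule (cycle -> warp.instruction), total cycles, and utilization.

cycle 0: W0.I0
cycle 1: W1.I0
cycle 2: W0.I1
cycle 3: W1.I1
cycle 4: W0.I2
cycle 5: W0.I3
cycle 6: W1.I2

Answer: 7 cycles, utilization 1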